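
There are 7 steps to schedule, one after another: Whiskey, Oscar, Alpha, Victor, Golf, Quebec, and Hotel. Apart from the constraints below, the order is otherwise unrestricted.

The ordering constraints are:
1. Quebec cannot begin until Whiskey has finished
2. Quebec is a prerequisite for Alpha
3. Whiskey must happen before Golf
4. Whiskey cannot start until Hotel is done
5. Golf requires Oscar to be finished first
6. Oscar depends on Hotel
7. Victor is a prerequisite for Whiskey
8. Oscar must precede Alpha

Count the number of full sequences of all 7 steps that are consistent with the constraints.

2 steps have no prerequisites (Victor, Hotel), so any of them could come first.
Systematically extending each partial ordering one step at a time and counting, there are 19 complete orderings.

19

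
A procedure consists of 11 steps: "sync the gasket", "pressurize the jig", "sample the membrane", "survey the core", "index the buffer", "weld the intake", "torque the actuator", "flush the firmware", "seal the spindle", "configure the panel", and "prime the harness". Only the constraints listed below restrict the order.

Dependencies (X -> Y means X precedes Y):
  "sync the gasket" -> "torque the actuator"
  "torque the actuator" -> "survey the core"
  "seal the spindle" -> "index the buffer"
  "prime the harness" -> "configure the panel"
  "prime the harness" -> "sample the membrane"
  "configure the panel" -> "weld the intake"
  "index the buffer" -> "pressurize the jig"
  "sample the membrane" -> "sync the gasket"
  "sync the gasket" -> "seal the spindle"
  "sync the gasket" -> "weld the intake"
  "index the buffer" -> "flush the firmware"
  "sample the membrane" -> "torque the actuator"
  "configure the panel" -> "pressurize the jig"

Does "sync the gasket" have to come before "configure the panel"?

No

No chain of constraints connects "sync the gasket" to "configure the panel" in either direction.
There exist valid orderings with "configure the panel" before "sync the gasket", so "sync the gasket" is not required to come first.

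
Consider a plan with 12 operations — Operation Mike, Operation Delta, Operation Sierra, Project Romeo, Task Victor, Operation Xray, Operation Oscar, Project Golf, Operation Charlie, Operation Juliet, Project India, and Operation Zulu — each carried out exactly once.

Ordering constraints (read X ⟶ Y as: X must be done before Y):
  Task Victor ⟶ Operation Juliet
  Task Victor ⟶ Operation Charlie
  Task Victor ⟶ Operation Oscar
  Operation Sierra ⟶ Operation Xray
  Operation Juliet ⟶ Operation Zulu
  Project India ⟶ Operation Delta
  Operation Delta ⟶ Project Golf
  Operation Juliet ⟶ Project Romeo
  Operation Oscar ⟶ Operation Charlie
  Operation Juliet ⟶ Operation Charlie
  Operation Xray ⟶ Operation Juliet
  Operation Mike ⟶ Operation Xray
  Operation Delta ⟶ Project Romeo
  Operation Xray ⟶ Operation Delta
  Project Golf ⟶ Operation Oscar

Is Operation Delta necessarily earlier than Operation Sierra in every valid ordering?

No

There is a chain Operation Sierra → Operation Xray → Operation Delta, which puts Operation Sierra before Operation Delta.
So Operation Delta never precedes Operation Sierra.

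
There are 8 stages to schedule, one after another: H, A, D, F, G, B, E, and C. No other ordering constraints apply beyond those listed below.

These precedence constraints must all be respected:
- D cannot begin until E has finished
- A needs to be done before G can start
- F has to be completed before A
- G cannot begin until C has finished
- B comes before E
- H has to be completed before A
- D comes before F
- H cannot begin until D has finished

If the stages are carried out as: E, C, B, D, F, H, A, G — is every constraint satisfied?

Here B comes after E.
Since B is required before E, the ordering is invalid.

No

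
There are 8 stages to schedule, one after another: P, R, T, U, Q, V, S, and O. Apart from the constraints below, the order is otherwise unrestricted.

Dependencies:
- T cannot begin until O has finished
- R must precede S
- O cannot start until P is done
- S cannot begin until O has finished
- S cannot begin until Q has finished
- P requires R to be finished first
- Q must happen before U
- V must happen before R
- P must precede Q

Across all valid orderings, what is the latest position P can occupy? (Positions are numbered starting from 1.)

The stages that are forced after P, directly or by a chain of constraints, are T, U, Q, S, O. That's 5 stages.
With 5 mandatory successors out of 8 stages total, the latest slot for P is 8−5 = 3, and it's reachable by doing all non-successors before P.

3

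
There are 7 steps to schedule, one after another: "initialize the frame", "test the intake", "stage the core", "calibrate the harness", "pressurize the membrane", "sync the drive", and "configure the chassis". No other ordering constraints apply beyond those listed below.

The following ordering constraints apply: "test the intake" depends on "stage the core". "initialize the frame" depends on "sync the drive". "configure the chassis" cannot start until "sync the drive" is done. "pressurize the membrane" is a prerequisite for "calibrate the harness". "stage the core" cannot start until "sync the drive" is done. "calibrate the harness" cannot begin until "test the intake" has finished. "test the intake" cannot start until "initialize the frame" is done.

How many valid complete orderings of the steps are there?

2 steps have no prerequisites ("pressurize the membrane", "sync the drive"), so any of them could come first.
Counting all ways to extend the partial order to a total order gives 58.

58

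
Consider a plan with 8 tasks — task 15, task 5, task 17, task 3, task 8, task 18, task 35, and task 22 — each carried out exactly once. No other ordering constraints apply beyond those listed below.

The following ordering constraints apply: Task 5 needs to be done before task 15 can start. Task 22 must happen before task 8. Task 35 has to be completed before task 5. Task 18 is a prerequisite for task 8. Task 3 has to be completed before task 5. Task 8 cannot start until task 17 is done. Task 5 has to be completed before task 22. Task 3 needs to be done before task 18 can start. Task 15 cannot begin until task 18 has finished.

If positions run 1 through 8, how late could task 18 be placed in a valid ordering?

6

The tasks that are forced after task 18, directly or by a chain of constraints, are task 15, task 8. That's 2 tasks.
With 2 mandatory successors out of 8 tasks total, the latest slot for task 18 is 8−2 = 6, and it's reachable by doing all non-successors before task 18.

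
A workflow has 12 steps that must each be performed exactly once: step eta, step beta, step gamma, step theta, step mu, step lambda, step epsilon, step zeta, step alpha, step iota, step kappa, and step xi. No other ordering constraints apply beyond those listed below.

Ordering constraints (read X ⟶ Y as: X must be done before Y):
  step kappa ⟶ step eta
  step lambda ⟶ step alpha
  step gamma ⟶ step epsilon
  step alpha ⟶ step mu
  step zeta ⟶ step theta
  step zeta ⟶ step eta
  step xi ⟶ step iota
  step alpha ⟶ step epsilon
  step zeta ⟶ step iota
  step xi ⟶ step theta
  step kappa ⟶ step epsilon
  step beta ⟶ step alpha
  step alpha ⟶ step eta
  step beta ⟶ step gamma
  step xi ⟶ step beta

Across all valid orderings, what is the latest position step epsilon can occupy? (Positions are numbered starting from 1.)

12

No constraint forces any step after step epsilon, so it can be placed last, in position 12.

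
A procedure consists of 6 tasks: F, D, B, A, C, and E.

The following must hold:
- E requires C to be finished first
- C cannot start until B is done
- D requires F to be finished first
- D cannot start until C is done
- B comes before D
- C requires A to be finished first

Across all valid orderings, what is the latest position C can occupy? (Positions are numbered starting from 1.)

4

Every task that must follow C has to come after it. Tracing all chains starting from C, those tasks are: D, E — 2 in total.
With 2 mandatory successors out of 6 tasks total, the latest slot for C is 6−2 = 4, and it's reachable by doing all non-successors before C.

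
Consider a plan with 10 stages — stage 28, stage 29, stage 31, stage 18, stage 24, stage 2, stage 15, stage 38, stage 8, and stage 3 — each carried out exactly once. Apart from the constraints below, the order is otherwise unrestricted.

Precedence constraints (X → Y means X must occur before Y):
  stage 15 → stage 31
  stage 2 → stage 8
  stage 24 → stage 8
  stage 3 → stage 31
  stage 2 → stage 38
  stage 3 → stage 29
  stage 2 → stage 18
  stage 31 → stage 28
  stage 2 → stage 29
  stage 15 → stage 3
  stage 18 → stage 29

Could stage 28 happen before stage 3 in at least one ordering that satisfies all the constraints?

The constraints give a chain stage 3 → stage 31 → stage 28, which forces stage 3 before stage 28.
Hence stage 28 can never be scheduled before stage 3.

No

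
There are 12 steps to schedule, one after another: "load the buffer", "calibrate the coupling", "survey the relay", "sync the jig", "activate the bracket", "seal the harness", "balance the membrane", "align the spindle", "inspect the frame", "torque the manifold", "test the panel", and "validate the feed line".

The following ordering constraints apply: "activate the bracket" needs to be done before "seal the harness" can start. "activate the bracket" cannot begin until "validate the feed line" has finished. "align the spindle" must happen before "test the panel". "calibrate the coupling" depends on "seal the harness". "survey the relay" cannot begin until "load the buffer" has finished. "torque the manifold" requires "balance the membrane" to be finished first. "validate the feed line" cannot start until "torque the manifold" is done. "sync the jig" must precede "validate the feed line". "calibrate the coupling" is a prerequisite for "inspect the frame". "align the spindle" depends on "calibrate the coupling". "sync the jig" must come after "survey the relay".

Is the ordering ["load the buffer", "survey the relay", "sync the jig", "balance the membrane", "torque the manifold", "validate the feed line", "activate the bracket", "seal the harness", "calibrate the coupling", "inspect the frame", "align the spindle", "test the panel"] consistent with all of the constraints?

Yes

Checking each listed constraint against this order: for instance, "sync the jig" is in position 3 and "validate the feed line" in position 6, so that constraint holds — and the remaining constraints check out the same way.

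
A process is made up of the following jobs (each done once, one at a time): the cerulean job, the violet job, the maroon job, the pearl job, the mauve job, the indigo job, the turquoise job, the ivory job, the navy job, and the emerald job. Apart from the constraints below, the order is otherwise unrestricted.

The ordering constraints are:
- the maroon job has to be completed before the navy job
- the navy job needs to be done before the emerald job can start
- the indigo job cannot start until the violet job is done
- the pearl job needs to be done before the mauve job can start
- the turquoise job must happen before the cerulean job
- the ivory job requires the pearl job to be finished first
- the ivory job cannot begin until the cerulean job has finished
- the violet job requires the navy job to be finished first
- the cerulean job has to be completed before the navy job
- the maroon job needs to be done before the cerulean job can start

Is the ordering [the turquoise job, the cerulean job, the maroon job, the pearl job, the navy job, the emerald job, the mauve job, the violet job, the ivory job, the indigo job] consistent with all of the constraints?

No

Here the maroon job comes after the cerulean job.
That contradicts the constraint that the maroon job must precede the cerulean job.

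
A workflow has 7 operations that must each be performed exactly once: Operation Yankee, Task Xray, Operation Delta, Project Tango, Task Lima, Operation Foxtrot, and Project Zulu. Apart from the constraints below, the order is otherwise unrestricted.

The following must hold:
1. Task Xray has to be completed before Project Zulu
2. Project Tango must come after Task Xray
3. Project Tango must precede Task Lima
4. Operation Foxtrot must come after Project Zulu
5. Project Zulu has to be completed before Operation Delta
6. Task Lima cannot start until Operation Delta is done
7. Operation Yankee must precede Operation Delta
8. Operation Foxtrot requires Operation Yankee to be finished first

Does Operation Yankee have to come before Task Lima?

Yes

Chaining the stated constraints: Operation Yankee → Operation Delta → Task Lima.
Hence Operation Yankee necessarily comes before Task Lima.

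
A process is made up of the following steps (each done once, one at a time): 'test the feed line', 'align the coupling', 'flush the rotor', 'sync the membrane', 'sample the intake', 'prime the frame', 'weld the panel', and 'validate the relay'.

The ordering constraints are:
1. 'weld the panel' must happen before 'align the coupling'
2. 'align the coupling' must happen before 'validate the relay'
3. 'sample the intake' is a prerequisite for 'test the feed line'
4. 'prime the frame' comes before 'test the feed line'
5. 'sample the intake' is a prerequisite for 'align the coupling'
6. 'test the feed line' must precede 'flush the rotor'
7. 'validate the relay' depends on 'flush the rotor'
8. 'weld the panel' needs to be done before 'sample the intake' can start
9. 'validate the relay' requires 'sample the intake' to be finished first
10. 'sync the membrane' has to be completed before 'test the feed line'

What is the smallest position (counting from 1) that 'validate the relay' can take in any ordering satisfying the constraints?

Working backwards through the constraints from 'validate the relay', its full set of required predecessors is 'test the feed line', 'align the coupling', 'flush the rotor', 'sync the membrane', 'sample the intake', 'prime the frame', 'weld the panel' — 7 of them.
With 7 mandatory predecessors, the earliest 'validate the relay' can sit is position 7+1 = 8, and placing just those 7 first achieves it.

8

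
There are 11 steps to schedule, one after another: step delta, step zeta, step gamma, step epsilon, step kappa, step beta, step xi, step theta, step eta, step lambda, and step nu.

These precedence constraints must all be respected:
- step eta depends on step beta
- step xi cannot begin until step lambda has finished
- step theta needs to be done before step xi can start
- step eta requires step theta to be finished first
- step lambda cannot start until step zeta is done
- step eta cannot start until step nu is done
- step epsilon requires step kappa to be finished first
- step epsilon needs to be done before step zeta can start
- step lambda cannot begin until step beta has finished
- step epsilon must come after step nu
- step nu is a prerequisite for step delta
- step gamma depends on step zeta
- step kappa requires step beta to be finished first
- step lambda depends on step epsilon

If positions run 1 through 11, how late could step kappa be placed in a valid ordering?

6

Every step that must follow step kappa has to come after it. Tracing all chains starting from step kappa, those steps are: step zeta, step gamma, step epsilon, step xi, step lambda — 5 in total.
So at least 5 steps follow step kappa, putting step kappa no later than position 6. That position is achievable by scheduling everything else first.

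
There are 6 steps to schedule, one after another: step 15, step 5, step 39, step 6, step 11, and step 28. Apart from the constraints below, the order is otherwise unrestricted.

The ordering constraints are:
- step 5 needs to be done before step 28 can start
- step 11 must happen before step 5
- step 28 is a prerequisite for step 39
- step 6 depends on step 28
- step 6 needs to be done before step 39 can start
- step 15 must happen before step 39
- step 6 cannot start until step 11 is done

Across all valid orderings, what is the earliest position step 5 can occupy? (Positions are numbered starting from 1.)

Working backwards through the constraints from step 5, its only required predecessor is step 11.
So at minimum 1 step comes before step 5, putting step 5 no earlier than position 2. That position is achievable by scheduling exactly that predecessor first.

2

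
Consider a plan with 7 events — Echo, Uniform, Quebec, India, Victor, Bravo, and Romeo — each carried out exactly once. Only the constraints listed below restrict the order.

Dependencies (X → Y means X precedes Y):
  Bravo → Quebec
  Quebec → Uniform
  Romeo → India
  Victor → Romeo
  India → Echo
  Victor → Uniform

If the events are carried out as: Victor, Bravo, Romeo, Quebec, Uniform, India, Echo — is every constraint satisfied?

Yes

Going through the constraints one by one, each required predecessor appears earlier in the sequence than its dependent — e.g. Victor (position 1) is before Uniform (position 5), as required.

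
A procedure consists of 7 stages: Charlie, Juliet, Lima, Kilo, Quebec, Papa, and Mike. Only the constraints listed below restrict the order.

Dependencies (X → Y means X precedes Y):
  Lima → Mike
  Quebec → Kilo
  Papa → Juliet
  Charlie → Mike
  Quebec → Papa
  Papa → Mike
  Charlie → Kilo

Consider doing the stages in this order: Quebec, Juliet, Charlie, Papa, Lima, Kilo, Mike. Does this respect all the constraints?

The sequence places Juliet ahead of Papa.
That contradicts the constraint that Papa must precede Juliet.

No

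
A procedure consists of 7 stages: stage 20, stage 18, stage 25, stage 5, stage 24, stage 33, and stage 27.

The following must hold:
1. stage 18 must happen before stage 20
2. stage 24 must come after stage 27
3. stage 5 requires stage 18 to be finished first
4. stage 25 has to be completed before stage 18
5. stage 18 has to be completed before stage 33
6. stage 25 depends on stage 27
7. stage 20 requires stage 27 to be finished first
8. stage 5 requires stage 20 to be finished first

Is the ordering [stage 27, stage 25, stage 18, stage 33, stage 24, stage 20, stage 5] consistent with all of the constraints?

Yes

Going through the constraints one by one, each required predecessor appears earlier in the sequence than its dependent — e.g. stage 27 (position 1) is before stage 20 (position 6), as required.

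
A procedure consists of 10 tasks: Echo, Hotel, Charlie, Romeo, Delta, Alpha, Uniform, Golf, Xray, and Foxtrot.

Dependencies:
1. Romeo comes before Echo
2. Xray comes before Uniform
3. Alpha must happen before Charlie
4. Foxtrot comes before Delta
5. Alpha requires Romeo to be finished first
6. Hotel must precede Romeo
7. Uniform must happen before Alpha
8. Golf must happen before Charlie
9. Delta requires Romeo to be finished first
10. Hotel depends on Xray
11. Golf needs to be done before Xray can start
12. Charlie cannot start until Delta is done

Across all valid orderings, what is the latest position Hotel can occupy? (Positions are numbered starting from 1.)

Following every chain forward from Hotel, the tasks that must come later are Echo, Charlie, Romeo, Delta, Alpha — 5 of them.
So at least 5 tasks follow Hotel, putting Hotel no later than position 5. That position is achievable by scheduling everything else first.

5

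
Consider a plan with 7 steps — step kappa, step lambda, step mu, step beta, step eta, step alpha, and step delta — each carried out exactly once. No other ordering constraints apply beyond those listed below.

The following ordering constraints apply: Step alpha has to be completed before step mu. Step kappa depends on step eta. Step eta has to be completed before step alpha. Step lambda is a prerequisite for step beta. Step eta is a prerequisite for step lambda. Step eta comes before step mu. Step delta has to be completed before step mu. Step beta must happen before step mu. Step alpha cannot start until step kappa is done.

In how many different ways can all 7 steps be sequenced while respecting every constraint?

2 steps have no prerequisites (step eta, step delta), so any of them could come first.
Counting all ways to extend the partial order to a total order gives 36.

36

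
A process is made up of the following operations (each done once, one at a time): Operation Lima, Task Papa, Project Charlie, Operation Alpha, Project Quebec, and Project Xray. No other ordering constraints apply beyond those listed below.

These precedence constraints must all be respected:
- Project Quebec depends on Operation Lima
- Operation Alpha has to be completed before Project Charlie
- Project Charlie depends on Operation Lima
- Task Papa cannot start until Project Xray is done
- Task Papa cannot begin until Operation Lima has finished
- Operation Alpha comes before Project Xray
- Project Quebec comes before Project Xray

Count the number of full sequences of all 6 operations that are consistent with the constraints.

2 operations have no prerequisites (Operation Lima, Operation Alpha), so any of them could come first.
Counting all ways to extend the partial order to a total order gives 11.

11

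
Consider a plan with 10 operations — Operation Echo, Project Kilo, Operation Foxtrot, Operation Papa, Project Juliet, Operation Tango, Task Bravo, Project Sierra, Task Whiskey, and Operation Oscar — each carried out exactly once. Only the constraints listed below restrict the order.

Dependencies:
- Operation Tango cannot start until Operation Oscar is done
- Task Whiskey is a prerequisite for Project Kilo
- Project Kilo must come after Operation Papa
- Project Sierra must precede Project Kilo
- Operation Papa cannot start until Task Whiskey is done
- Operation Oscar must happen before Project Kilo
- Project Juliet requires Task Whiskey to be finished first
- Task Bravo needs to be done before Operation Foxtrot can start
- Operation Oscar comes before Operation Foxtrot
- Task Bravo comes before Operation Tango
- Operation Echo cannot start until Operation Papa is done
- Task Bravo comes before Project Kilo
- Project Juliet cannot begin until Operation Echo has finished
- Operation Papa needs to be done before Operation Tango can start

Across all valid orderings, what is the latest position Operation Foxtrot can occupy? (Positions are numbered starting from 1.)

10

Operation Foxtrot has no required successors, so nothing stops it from going last (position 10).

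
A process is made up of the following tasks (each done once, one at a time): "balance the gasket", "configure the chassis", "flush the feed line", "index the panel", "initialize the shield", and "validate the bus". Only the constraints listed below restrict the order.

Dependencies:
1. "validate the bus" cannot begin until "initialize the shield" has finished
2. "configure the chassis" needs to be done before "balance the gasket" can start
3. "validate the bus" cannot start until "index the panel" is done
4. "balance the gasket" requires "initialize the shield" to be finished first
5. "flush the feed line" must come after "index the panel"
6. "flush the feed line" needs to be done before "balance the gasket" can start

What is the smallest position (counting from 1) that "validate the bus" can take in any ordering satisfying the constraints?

The tasks that are forced before "validate the bus", directly or transitively, are "index the panel", "initialize the shield". That's 2 tasks.
So at minimum 2 tasks come before "validate the bus", putting "validate the bus" no earlier than position 3. That position is achievable by scheduling exactly those predecessors first.

3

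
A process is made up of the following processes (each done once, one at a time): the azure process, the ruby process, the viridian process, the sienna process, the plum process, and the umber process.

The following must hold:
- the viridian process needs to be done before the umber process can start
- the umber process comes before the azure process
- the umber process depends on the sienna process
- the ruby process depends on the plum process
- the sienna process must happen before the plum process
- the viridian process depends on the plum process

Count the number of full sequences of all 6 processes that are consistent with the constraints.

4

The sienna process is the only process with nothing required before it, so every ordering starts there.
Enumerating by repeatedly choosing an available process (one whose prerequisites are all placed) gives 4 distinct complete orderings.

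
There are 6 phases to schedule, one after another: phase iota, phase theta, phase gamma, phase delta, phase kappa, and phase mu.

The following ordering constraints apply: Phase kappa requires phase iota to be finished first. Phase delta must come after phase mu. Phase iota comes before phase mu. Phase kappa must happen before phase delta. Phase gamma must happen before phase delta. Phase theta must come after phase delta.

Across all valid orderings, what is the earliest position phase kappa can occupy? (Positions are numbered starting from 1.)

2

The only phase forced before phase kappa (directly or transitively) is phase iota.
With 1 mandatory predecessor, the earliest phase kappa can sit is position 1+1 = 2, and placing just that one first achieves it.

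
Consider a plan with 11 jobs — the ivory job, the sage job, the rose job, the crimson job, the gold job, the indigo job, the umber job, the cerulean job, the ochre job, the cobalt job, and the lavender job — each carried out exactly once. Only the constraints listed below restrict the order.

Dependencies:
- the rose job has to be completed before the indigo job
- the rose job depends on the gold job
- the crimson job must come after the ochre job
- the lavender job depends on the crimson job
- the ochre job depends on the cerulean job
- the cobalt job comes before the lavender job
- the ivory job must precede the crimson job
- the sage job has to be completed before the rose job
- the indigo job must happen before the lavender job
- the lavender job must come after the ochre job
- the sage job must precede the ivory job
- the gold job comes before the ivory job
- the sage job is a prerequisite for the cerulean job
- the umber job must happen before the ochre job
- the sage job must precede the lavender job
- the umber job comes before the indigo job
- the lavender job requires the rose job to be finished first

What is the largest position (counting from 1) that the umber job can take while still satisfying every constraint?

Following every chain forward from the umber job, the jobs that must come later are the crimson job, the indigo job, the ochre job, the lavender job — 4 of them.
With 4 mandatory successors out of 11 jobs total, the latest slot for the umber job is 11−4 = 7, and it's reachable by doing all non-successors before the umber job.

7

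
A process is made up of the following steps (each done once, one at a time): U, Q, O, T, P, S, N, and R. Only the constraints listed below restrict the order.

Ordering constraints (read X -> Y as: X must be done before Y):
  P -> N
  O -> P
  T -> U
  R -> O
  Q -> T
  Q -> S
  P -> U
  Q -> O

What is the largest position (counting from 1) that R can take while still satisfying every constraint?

Following every chain forward from R, the steps that must come later are U, O, P, N — 4 of them.
With 4 mandatory successors out of 8 steps total, the latest slot for R is 8−4 = 4, and it's reachable by doing all non-successors before R.

4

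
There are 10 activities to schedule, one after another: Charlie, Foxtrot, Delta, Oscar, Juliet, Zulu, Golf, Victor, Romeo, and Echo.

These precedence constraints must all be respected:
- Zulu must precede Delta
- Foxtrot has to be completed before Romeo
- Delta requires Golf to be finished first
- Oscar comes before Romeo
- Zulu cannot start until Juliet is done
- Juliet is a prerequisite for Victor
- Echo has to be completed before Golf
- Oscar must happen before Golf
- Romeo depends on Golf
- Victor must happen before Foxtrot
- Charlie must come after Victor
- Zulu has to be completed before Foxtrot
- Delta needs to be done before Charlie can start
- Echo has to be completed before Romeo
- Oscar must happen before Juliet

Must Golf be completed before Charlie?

Yes

There is a constraint chain Golf → Delta → Charlie.
That forces Golf before Charlie in every valid schedule.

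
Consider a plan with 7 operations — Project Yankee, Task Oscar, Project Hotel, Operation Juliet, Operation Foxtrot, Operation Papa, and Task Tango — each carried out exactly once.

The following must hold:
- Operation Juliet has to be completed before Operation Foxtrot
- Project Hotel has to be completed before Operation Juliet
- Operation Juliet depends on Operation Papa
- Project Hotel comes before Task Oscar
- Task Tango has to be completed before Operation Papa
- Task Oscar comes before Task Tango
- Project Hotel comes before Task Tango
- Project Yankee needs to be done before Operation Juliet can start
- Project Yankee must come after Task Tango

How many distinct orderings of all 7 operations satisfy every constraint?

2

Project Hotel is the only operation with nothing required before it, so every ordering starts there.
Enumerating by repeatedly choosing an available operation (one whose prerequisites are all placed) gives 2 distinct complete orderings.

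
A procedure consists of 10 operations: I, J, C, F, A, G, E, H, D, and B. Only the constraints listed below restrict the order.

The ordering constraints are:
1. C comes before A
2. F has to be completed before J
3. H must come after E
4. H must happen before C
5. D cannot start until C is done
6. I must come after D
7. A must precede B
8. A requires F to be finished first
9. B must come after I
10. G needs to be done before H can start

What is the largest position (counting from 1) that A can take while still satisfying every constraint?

The only operation forced after A (directly or by a chain) is B.
With 1 mandatory successor out of 10 operations total, the latest slot for A is 10−1 = 9, and it's reachable by doing all non-successors before A.

9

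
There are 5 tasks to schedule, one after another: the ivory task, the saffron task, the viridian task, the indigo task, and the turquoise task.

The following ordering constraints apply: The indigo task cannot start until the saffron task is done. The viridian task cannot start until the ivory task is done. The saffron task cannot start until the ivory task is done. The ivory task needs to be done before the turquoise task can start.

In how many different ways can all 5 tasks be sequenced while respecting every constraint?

12

The ivory task is the only task with nothing required before it, so every ordering starts there.
Counting all ways to extend the partial order to a total order gives 12.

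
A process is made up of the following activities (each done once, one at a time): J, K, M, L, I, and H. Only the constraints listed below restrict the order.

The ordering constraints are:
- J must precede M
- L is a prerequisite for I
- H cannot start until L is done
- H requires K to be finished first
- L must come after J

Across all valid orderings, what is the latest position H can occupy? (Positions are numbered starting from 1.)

No constraint forces any activity after H, so it can be placed last, in position 6.

6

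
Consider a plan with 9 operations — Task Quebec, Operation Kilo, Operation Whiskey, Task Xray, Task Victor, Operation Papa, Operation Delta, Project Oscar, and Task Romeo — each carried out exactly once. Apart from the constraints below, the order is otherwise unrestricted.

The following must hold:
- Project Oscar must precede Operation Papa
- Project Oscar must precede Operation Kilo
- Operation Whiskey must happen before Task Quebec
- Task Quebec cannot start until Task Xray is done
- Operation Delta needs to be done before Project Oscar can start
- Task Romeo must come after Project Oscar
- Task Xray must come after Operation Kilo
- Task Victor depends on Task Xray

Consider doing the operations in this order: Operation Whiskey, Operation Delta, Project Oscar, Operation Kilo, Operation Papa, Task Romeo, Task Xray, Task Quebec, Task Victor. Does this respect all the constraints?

Yes

Checking each listed constraint against this order: for instance, Operation Whiskey is in position 1 and Task Quebec in position 8, so that constraint holds — and the remaining constraints check out the same way.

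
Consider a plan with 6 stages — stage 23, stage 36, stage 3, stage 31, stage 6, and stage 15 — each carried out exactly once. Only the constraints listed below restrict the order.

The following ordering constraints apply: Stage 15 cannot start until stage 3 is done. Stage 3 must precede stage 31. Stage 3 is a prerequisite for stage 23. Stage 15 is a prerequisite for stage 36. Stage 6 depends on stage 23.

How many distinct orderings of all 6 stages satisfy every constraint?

30

Stage 3 is the only stage with nothing required before it, so every ordering starts there.
Counting all ways to extend the partial order to a total order gives 30.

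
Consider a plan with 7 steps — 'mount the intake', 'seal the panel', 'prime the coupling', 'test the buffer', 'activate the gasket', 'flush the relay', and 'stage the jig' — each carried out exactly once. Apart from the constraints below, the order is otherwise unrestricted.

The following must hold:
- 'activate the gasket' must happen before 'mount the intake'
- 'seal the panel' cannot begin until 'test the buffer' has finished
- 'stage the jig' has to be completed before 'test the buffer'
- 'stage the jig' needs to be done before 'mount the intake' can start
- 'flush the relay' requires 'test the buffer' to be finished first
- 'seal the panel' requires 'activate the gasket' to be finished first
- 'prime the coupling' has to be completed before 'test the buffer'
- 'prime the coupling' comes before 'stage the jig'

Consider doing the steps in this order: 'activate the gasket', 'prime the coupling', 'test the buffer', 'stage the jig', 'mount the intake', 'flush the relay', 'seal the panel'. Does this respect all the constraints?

No

In the proposed order, 'test the buffer' appears before 'stage the jig'.
Since 'stage the jig' is required before 'test the buffer', the ordering is invalid.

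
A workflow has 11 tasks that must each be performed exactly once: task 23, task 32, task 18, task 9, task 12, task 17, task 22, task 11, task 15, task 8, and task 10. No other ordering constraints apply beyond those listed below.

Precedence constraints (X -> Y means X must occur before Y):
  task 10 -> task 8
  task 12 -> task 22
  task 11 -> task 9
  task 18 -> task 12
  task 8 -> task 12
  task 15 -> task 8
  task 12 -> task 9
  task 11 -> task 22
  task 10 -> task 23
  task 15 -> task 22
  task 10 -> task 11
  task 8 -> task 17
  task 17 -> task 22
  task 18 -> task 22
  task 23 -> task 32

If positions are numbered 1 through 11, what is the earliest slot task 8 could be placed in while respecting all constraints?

3

The tasks that are forced before task 8, directly or transitively, are task 15, task 10. That's 2 tasks.
So at minimum 2 tasks come before task 8, putting task 8 no earlier than position 3. That position is achievable by scheduling exactly those predecessors first.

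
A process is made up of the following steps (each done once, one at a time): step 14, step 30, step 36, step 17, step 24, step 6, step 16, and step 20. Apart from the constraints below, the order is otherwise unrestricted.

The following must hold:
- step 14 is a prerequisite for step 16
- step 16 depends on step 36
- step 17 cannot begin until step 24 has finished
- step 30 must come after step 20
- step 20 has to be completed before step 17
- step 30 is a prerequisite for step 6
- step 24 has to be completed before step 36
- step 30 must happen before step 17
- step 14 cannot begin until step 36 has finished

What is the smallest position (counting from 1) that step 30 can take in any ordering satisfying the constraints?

Working backwards through the constraints from step 30, its only required predecessor is step 20.
So at minimum 1 step comes before step 30, putting step 30 no earlier than position 2. That position is achievable by scheduling exactly that predecessor first.

2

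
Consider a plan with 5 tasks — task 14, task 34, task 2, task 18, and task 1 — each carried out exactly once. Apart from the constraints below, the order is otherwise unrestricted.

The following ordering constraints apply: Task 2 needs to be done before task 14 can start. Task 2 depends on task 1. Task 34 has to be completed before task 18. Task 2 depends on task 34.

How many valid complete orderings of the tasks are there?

The tasks with no prerequisites are task 34, task 1; any of them can be placed first.
Counting all ways to extend the partial order to a total order gives 7.

7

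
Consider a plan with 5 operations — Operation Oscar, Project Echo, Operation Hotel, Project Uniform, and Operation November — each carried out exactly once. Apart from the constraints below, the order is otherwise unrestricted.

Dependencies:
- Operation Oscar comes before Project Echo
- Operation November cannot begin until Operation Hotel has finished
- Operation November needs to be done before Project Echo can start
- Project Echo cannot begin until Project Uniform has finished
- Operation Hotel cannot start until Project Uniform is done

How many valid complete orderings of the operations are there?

The operations with no prerequisites are Operation Oscar, Project Uniform; any of them can be placed first.
Enumerating by repeatedly choosing an available operation (one whose prerequisites are all placed) gives 4 distinct complete orderings.

4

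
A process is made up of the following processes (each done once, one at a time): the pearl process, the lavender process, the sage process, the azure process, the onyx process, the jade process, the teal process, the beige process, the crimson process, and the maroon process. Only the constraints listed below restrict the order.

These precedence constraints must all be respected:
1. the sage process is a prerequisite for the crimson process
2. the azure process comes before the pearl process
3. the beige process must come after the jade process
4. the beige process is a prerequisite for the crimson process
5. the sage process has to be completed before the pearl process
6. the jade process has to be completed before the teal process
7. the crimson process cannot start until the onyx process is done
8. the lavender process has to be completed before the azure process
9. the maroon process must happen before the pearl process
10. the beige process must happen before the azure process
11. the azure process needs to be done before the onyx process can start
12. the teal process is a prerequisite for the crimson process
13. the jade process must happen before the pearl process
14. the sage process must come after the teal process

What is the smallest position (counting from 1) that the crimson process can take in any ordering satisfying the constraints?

The processes that are forced before the crimson process, directly or transitively, are the lavender process, the sage process, the azure process, the onyx process, the jade process, the teal process, the beige process. That's 7 processes.
So at minimum 7 processes come before the crimson process, putting the crimson process no earlier than position 8. That position is achievable by scheduling exactly those predecessors first.

8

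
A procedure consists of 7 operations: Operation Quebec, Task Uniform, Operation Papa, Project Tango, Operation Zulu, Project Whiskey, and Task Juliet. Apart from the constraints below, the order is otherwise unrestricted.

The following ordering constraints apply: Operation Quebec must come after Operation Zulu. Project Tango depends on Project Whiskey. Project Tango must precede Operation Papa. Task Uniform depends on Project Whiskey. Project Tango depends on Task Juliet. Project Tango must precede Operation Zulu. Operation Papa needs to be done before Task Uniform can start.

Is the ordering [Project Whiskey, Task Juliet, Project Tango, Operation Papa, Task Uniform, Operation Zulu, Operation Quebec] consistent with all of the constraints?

Every stated constraint is respected: Project Whiskey sits at position 1, ahead of Task Uniform at position 5, and each of the other listed pairs likewise has the predecessor earlier in the sequence.

Yes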